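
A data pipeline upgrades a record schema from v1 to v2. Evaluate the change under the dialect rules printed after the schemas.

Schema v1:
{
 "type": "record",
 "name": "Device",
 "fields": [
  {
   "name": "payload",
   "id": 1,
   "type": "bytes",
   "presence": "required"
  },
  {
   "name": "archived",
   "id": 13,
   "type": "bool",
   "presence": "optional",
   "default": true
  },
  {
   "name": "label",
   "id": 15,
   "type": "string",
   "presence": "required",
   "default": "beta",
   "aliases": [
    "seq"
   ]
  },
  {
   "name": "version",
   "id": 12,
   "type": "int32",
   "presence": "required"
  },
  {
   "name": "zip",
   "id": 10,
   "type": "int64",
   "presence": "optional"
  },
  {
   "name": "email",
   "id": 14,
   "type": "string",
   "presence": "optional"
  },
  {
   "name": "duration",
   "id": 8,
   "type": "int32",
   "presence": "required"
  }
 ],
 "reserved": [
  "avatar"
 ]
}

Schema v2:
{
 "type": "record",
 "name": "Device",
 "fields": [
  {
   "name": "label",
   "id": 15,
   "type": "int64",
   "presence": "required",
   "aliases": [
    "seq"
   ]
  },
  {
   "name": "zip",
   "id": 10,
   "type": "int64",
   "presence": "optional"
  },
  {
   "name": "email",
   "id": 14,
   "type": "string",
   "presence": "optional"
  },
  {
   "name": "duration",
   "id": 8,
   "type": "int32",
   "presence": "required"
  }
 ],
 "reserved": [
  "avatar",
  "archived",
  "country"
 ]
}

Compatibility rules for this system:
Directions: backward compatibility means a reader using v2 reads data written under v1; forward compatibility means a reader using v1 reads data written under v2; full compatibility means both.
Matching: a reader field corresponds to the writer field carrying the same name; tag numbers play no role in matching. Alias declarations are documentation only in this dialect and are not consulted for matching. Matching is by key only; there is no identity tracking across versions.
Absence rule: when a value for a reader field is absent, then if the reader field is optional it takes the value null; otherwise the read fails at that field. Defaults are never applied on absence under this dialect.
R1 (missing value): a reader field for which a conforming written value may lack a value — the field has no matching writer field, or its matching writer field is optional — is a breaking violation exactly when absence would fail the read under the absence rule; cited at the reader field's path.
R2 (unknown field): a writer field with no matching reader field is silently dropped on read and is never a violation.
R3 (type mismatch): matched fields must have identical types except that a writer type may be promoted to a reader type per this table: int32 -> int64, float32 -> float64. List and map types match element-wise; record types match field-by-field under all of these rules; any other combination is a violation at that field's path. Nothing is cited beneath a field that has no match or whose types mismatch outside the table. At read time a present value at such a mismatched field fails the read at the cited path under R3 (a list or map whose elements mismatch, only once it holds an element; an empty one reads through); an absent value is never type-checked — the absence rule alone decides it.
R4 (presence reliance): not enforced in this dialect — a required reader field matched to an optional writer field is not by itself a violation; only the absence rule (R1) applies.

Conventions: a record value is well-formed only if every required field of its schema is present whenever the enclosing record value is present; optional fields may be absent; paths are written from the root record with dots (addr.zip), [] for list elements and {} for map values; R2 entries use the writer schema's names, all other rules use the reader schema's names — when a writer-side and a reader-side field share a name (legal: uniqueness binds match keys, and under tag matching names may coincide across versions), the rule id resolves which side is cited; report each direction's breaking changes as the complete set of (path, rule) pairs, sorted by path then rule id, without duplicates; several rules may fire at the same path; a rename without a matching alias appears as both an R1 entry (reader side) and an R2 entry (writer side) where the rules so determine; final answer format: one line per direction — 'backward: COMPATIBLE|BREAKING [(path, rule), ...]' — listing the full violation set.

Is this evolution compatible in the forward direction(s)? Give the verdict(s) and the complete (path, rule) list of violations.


each type pair in Device: writer, then reader
forward on Device — v1 reading data written by v2:
  payload: no writer-side match
  archived: no writer-side match
  label: paired with writer label (int64 -> string; writer required)
  version: no writer-side match
  zip: paired with writer zip (int64 -> int64; writer optional)
  email: paired with writer email (string -> string; writer optional)
  duration: paired with writer duration (int32 -> int32; writer required)
  rule R3 violated at label
  rule R1 violated at payload
  rule R1 violated at version
  => forward: BREAKING (3)
remaining Device differences; none change what is asked:
  removed field archived from record Device (its key "archived" joins the reserved list) -> fires no rule on Device, leaving the asked answer as it is

forward: BREAKING [(label, R3), (payload, R1), (version, R1)]


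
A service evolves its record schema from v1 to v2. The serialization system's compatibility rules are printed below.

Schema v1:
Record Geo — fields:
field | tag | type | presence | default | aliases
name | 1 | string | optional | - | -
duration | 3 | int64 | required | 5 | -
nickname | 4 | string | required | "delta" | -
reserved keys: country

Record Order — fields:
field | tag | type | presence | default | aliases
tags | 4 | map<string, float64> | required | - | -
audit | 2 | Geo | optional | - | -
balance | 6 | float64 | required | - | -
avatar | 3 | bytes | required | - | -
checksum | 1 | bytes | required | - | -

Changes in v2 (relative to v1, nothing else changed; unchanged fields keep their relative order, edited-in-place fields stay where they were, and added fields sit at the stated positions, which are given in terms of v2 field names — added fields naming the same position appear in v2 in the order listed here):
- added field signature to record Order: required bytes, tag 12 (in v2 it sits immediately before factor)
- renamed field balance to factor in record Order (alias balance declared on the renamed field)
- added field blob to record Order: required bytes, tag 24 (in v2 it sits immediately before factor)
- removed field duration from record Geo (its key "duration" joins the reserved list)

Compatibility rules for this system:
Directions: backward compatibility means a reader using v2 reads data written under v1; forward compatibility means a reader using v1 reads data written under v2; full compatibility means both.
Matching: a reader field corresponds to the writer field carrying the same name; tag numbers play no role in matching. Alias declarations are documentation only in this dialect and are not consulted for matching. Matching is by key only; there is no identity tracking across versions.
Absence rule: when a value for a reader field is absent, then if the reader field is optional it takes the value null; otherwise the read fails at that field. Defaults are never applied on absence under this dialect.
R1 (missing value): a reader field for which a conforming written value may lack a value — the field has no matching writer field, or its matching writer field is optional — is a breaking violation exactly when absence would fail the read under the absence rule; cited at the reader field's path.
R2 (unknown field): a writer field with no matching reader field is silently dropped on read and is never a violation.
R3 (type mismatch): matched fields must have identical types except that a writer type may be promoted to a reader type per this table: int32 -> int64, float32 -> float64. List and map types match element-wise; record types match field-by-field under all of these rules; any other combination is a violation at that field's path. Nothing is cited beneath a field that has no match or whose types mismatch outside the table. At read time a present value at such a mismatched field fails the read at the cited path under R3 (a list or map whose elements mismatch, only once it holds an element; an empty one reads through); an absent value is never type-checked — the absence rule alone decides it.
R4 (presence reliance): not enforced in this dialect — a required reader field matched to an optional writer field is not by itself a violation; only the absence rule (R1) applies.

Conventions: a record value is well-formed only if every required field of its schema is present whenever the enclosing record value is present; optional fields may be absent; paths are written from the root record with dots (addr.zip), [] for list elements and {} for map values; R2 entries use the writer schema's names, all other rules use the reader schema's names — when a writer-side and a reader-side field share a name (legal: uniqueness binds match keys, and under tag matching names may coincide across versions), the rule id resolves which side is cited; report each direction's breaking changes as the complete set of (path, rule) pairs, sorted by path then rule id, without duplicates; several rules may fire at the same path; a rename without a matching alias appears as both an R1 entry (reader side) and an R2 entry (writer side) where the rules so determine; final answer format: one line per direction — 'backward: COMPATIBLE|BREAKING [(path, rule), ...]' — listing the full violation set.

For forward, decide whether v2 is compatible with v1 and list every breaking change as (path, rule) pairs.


arrows below run writer -> reader for Order
forward pass over Order, reader schema v1, writer schema v2:
  tags: map<string, float64> -> map<string, float64>, writer required; from tags
  audit: Geo -> Geo, writer optional; from audit
  balance: no writer-side match
  avatar: bytes -> bytes, writer required; from avatar
  checksum: bytes -> bytes, writer required; from checksum
  writer field signature has no reader counterpart
  writer field blob has no reader counterpart
  writer field factor has no reader counterpart
  audit.name: string -> string, writer optional; from audit.name
  audit.duration: no writer-side match
  audit.nickname: string -> string, writer required; from audit.nickname
  rule R1 violated at audit.duration
  rule R1 violated at balance
  => forward: BREAKING (2)
remaining Order differences; none change what is asked:
  added field signature to record Order: required bytes, tag 12 (in v2 it sits immediately before factor) -> its effect on Order is confined to the backward direction, not asked
  added field blob to record Order: required bytes, tag 24 (in v2 it sits immediately before factor) -> its effect on Order is confined to the backward direction, not asked

forward: BREAKING [(audit.duration, R1), (balance, R1)]


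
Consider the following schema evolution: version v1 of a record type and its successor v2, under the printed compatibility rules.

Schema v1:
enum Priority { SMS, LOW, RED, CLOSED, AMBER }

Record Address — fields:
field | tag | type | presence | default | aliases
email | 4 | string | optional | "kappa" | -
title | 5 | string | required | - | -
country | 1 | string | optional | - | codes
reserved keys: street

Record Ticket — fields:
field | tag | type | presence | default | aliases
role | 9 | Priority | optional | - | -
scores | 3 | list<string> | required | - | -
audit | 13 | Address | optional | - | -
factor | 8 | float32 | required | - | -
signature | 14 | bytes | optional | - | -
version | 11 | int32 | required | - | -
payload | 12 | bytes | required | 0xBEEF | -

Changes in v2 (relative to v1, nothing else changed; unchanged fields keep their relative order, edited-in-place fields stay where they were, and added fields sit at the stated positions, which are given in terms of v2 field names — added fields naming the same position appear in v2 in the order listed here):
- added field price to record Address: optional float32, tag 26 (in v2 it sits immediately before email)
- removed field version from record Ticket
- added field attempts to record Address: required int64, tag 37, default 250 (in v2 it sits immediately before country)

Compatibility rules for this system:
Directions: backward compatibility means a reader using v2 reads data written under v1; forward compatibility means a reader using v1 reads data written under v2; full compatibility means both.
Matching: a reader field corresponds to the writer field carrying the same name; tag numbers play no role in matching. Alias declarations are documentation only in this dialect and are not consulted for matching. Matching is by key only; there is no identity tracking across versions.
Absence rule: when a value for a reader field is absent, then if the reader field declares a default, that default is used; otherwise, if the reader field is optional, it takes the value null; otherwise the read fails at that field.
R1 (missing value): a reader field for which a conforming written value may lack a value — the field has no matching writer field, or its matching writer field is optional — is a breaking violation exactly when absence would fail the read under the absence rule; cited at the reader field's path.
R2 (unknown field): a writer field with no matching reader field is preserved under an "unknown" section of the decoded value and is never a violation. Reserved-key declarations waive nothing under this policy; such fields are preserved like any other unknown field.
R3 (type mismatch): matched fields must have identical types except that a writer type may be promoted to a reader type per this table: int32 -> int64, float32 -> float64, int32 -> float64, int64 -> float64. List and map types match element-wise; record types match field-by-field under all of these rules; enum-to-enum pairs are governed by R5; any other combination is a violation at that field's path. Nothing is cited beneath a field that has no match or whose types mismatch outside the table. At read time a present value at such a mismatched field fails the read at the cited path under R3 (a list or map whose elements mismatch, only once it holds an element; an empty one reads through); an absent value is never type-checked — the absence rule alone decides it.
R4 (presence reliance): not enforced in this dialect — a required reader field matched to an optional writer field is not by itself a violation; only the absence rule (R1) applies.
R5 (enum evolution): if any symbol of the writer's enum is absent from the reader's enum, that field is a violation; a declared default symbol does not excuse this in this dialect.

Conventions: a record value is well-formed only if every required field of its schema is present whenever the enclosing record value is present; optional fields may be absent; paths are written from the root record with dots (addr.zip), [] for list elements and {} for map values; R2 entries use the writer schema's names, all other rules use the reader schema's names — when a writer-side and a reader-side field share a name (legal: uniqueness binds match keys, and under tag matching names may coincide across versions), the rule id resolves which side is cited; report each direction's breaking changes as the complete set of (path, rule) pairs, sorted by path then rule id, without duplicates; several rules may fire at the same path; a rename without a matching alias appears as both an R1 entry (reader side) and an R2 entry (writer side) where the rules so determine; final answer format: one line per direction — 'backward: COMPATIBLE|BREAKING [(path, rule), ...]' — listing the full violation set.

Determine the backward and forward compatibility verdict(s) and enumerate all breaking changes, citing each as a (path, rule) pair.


the writer's type comes first in each Ticket pair
checking backward for Ticket: reader v2 against writer v1:
  role: Priority -> Priority, writer optional; from role
  scores: list<string> -> list<string>, writer required; from scores
  audit: Address -> Address, writer optional; from audit
  factor: float32 -> float32, writer required; from factor
  signature: bytes -> bytes, writer optional; from signature
  payload: bytes -> bytes, writer required; from payload
  writer version: unknown to reader
  audit.price: no writer match
  audit.email: string -> string, writer optional; from audit.email
  audit.title: string -> string, writer required; from audit.title
  audit.attempts: no writer match
  audit.country: string -> string, writer optional; from audit.country
  nothing fires on Ticket: backward is COMPATIBLE
checking forward for Ticket: reader v1 against writer v2:
  role: Priority -> Priority, writer optional; from role
  scores: list<string> -> list<string>, writer required; from scores
  audit: Address -> Address, writer optional; from audit
  factor: float32 -> float32, writer required; from factor
  signature: bytes -> bytes, writer optional; from signature
  version: no writer match
  payload: bytes -> bytes, writer required; from payload
  audit.email: string -> string, writer optional; from audit.email
  audit.title: string -> string, writer required; from audit.title
  audit.country: string -> string, writer optional; from audit.country
  writer audit.price: unknown to reader
  writer audit.attempts: unknown to reader
  rule R1 violated at version
  => 1 violation(s): forward is BREAKING for Ticket

backward: COMPATIBLE []; forward: BREAKING [(version, R1)]


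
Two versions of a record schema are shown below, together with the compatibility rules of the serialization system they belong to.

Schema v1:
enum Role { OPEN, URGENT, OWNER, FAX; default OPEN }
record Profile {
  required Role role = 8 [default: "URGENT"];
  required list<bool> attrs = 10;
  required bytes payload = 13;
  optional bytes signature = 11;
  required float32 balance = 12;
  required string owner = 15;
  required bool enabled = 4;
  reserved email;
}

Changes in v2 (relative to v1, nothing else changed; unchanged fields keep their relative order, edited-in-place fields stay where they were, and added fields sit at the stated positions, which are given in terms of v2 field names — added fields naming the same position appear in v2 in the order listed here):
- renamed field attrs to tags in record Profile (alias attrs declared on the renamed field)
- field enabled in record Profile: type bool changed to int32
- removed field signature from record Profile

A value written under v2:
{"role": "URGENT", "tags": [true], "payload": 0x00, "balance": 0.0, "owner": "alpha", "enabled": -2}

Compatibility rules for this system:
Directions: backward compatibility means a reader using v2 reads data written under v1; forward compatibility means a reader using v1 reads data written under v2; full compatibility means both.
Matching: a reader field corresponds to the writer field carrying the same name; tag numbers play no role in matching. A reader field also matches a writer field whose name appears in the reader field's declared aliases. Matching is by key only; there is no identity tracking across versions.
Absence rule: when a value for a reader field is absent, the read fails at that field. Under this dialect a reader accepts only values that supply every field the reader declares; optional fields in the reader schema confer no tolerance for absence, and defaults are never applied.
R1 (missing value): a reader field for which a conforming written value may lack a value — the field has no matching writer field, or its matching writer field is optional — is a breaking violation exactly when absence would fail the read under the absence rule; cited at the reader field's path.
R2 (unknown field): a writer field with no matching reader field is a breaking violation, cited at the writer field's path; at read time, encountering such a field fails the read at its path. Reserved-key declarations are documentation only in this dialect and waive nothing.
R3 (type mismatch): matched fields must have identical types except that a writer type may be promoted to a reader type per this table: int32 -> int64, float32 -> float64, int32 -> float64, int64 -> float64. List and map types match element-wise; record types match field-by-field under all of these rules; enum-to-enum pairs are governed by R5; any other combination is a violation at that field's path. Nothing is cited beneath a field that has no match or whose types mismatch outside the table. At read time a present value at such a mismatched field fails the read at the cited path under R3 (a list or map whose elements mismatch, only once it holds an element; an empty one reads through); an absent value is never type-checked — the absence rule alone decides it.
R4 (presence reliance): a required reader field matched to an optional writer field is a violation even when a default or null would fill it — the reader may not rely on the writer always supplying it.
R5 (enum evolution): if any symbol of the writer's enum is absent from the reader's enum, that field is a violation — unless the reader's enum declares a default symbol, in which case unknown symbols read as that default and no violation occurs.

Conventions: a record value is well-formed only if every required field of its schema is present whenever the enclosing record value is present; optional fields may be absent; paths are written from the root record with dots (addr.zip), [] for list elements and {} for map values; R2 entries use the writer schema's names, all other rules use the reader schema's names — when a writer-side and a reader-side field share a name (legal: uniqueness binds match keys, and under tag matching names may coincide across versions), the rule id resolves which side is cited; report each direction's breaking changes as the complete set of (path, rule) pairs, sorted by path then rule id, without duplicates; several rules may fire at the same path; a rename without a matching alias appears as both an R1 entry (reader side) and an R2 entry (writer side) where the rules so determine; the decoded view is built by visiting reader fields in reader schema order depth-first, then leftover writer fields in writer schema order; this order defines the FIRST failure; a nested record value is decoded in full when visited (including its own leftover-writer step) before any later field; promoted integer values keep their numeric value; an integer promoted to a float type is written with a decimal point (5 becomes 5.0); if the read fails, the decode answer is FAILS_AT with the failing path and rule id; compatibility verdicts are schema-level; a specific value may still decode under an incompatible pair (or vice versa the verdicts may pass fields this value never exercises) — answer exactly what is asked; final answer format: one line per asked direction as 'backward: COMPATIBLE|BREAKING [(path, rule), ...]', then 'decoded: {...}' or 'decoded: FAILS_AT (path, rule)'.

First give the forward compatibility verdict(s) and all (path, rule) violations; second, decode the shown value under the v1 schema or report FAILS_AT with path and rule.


forward: BREAKING [(attrs, R1), (enabled, R3), (signature, R1), (tags, R2)]; decoded: FAILS_AT (attrs, R1)

each type pair in Profile: writer, then reader
forward analysis of Profile with v1 as reader and v2 as writer:
  role: paired with writer role (Role -> Role; writer required)
  attrs: no writer match
  payload: paired with writer payload (bytes -> bytes; writer required)
  signature: no writer match
  balance: paired with writer balance (float32 -> float32; writer required)
  owner: paired with writer owner (string -> string; writer required)
  enabled: paired with writer enabled (int32 -> bool; writer required)
  leftover writer field: tags
  violation R1 at attrs
  violation R3 at enabled
  violation R1 at signature
  violation R2 at tags
  => forward: BREAKING (4)
decode walk for Profile under reader schema v1:
  role := "URGENT"
  read fails at attrs under R1 (no fill)
  => FAILS_AT (attrs, R1)
the rest of the Profile diff is inert for this question:
  removed field signature from record Profile -> matters only for Profile's backward compatibility — outside the asked direction


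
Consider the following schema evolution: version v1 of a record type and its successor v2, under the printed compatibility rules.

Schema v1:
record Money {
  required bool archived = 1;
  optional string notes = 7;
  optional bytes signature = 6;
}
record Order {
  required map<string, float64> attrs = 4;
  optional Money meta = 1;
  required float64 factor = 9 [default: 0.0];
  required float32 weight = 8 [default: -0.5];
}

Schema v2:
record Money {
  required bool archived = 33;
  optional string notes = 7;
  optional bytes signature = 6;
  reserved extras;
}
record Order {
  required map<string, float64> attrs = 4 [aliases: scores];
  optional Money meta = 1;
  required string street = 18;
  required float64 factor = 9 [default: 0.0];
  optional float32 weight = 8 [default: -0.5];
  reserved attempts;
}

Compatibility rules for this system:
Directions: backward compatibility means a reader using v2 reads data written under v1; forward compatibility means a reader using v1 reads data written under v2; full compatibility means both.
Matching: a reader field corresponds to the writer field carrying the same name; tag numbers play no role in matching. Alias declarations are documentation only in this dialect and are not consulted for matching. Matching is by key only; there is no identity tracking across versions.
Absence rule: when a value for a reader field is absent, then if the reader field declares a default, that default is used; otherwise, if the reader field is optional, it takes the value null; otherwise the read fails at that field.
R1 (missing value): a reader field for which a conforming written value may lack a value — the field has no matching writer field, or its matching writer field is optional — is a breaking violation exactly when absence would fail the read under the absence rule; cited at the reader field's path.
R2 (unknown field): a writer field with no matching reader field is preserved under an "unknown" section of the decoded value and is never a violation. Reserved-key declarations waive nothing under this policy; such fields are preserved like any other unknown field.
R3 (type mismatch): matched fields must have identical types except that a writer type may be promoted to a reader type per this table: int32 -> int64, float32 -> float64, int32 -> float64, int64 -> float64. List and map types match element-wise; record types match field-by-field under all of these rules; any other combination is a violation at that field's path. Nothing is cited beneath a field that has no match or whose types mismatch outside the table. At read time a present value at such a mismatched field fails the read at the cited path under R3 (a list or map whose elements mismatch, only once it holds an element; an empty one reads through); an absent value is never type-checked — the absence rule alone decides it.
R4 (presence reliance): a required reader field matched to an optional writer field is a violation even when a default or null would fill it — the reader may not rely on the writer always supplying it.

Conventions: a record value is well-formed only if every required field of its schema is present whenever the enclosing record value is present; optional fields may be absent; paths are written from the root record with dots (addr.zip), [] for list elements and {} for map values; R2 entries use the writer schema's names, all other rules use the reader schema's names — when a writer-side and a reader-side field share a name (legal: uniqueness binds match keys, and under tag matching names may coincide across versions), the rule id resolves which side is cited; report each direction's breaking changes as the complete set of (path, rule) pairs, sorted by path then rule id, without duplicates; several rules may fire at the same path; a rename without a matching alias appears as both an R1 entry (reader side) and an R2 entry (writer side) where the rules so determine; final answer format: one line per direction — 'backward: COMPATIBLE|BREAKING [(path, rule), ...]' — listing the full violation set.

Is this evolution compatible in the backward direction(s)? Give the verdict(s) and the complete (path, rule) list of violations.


arrows below run writer -> reader for Order
backward for Order (reader v2, writer v1):
  attrs: map<string, float64> -> map<string, float64>, writer required; from attrs
  meta: Money -> Money, writer optional; from meta
  street: no writer match
  factor: float64 -> float64, writer required; from factor
  weight: float32 -> float32, writer required; from weight
  meta.archived: bool -> bool, writer required; from meta.archived
  meta.notes: string -> string, writer optional; from meta.notes
  meta.signature: bytes -> bytes, writer optional; from meta.signature
  breaking: (street, R1)
  => 1 violation(s): backward is BREAKING for Order
diffs on Order not affecting the asked answer:
  field weight in record Order: required changed to optional -> matters only for Order's forward compatibility — outside the asked direction
  field archived in record Money: tag 1 changed to 33 -> triggers nothing under Order's printed rules — same verdict

backward: BREAKING [(street, R1)]


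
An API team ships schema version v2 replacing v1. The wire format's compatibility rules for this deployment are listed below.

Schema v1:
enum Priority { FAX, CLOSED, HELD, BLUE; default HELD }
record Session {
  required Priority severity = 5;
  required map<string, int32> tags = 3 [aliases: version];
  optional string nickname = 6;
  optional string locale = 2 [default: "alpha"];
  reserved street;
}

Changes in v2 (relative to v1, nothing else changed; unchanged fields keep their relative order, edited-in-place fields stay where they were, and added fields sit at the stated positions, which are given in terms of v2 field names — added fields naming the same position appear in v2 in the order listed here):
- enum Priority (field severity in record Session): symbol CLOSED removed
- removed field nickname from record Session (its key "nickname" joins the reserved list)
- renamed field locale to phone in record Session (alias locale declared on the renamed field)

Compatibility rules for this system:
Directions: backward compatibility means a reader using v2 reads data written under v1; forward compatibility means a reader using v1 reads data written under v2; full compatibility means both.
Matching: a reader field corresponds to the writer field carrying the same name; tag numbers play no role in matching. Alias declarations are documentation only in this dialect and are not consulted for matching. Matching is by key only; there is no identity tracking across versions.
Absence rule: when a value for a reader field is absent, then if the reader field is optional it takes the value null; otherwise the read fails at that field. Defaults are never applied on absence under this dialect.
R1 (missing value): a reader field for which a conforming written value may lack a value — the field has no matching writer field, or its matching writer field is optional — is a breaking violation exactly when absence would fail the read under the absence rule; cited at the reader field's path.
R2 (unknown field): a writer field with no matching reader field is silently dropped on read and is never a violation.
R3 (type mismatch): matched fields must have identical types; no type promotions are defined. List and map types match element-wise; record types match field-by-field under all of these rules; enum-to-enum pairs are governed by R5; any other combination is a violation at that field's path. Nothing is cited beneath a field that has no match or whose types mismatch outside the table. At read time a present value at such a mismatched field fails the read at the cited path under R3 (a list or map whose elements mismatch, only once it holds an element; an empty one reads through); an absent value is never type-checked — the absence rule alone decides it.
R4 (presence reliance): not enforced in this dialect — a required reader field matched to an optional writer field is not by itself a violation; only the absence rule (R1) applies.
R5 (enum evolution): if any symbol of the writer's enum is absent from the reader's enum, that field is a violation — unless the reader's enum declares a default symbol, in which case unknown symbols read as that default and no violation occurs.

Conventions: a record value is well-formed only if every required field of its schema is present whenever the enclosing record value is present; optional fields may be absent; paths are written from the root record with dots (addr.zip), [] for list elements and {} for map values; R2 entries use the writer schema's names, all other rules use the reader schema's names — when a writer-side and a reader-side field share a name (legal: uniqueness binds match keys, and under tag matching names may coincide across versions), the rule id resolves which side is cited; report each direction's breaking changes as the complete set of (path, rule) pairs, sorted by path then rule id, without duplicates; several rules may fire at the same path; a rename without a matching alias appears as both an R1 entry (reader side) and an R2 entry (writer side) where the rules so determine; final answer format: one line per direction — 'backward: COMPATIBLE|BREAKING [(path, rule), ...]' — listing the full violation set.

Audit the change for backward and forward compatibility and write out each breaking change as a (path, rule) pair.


in Session below, arrows point writer -> reader
backward pass over Session, reader schema v2, writer schema v1:
  severity: paired with writer severity (Priority -> Priority; writer required)
  tags: paired with writer tags (map<string, int32> -> map<string, int32>; writer required)
  phone: no writer-side match
  writer field nickname has no reader counterpart
  writer field locale has no reader counterpart
  => backward verdict for Session: COMPATIBLE, no violations
forward pass over Session, reader schema v1, writer schema v2:
  severity: paired with writer severity (Priority -> Priority; writer required)
  tags: paired with writer tags (map<string, int32> -> map<string, int32>; writer required)
  nickname: no writer-side match
  locale: no writer-side match
  writer field phone has no reader counterpart
  => forward verdict for Session: COMPATIBLE, no violations

backward: COMPATIBLE []; forward: COMPATIBLE []


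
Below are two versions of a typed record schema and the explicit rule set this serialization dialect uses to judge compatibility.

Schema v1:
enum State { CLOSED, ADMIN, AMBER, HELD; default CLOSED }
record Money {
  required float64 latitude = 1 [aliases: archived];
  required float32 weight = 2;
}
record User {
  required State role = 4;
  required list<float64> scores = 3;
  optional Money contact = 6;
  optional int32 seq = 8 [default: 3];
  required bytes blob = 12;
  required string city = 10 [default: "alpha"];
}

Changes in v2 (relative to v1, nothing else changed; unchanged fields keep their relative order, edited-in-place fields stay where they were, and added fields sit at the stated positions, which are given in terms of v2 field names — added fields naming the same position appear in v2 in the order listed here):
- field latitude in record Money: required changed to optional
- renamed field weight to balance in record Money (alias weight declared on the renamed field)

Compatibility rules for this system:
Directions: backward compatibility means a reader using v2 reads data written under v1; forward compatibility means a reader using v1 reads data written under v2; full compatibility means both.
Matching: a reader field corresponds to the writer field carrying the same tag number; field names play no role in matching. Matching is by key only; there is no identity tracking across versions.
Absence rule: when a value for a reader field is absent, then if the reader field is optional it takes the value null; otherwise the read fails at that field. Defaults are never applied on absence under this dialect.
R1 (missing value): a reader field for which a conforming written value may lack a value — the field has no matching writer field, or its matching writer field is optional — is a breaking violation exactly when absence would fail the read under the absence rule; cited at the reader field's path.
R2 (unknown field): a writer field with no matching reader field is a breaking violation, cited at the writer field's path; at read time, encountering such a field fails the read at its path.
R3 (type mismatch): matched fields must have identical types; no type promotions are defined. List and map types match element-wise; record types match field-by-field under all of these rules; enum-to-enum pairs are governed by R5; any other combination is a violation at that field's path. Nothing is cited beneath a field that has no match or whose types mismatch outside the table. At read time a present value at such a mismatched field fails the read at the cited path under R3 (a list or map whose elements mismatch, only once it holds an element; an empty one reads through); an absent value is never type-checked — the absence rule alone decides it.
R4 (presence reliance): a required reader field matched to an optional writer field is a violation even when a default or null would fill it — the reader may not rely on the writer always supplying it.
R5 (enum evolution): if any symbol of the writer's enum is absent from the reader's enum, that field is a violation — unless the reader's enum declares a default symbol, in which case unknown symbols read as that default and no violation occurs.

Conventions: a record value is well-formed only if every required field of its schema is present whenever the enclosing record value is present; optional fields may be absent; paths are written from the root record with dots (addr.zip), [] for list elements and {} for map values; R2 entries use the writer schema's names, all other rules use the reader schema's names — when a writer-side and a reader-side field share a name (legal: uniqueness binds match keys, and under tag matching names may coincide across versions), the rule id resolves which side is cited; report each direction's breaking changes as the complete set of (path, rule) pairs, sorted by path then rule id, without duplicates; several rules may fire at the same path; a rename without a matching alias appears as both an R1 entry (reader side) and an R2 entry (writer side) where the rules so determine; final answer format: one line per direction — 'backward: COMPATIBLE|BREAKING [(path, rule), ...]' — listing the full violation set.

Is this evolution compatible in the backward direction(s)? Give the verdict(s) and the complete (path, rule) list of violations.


in User below, arrows point writer -> reader
backward for User (reader v2, writer v1):
  writer required, State -> State: reader role maps from writer role
  writer required, list<float64> -> list<float64>: reader scores maps from writer scores
  writer optional, Money -> Money: reader contact maps from writer contact
  writer optional, int32 -> int32: reader seq maps from writer seq
  writer required, bytes -> bytes: reader blob maps from writer blob
  writer required, string -> string: reader city maps from writer city
  writer required, float64 -> float64: reader contact.latitude maps from writer contact.latitude
  writer required, float32 -> float32: reader contact.balance maps from writer contact.weight
  => backward: COMPATIBLE
ruling out the remaining User differences:
  field latitude in record Money: required changed to optional -> matters only for User's forward compatibility — outside the asked direction
  renamed field weight to balance in record Money (alias weight declared on the renamed field) -> no rule fires on it in User's dialect; the asked verdict holds

backward: COMPATIBLE []


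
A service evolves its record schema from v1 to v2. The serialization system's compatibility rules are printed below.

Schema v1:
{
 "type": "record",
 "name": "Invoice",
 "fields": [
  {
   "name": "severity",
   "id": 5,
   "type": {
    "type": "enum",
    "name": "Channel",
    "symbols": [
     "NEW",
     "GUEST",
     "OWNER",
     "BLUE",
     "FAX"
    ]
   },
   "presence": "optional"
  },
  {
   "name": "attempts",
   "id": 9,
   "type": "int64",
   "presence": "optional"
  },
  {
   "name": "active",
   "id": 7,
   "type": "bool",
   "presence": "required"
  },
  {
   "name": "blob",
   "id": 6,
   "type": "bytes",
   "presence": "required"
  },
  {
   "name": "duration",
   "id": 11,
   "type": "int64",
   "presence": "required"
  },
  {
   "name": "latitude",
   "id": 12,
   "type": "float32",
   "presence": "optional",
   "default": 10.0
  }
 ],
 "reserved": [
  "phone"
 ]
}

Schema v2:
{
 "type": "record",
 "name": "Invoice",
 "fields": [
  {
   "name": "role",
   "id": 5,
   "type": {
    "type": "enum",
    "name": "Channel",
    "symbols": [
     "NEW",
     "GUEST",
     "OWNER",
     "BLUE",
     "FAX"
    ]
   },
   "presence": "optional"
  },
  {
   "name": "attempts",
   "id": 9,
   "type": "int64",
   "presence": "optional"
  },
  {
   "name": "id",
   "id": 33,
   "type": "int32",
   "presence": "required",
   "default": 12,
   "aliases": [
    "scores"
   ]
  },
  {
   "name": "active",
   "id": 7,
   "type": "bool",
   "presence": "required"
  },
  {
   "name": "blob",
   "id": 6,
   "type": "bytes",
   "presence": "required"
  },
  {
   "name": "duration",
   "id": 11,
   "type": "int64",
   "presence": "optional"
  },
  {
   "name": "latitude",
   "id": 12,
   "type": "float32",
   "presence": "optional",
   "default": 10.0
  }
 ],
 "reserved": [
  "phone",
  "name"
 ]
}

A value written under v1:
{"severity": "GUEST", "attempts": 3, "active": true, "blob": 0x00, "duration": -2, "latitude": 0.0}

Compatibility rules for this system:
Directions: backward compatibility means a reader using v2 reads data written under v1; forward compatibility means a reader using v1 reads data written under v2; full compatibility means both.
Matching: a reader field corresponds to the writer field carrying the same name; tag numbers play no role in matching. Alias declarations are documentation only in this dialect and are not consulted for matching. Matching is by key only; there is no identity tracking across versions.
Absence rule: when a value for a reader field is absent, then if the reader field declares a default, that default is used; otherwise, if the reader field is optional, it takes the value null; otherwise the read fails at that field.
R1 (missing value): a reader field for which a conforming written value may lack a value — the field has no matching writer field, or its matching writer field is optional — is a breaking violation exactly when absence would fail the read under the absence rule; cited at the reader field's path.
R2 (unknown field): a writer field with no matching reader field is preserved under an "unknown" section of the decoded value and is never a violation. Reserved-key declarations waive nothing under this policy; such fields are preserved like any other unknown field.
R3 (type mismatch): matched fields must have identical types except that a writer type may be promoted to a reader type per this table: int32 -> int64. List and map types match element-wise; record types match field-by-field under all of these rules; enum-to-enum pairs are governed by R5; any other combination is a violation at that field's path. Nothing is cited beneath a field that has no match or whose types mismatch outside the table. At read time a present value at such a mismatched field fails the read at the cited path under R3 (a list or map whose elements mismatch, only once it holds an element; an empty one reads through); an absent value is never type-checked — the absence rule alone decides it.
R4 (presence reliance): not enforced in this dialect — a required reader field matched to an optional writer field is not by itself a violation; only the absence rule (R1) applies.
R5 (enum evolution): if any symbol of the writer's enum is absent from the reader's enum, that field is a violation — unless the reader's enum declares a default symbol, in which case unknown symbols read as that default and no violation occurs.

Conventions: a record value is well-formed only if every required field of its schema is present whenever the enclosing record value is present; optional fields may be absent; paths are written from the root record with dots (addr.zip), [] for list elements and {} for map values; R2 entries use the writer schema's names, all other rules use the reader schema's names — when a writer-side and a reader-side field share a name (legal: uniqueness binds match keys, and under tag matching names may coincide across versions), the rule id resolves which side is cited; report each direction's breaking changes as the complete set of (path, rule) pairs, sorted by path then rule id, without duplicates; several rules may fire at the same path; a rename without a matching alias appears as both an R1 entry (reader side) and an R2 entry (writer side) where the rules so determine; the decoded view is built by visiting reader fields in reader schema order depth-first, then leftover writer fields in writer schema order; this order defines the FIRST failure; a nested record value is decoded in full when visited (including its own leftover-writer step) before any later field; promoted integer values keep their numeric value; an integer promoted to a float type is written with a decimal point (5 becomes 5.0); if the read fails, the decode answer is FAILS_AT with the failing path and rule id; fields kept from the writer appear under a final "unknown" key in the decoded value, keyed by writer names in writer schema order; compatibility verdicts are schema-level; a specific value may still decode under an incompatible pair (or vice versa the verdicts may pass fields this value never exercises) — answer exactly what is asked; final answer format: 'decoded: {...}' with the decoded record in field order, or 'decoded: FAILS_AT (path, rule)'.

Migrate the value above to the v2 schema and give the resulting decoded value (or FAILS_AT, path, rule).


each type pair in Invoice: writer, then reader
decoding the Invoice value with the v2 reader:
  role := null (missing; optional => null)
  attempts := 3
  id := 12 (missing; default applied)
  active := true
  blob := 0x00
  duration := -2
  latitude := 0.0
  writer severity: kept under "unknown"
  => decoded: {"role": null, "attempts": 3, "id": 12, "active": true, "blob": 0x00, "duration": -2, "latitude": 0.0, "unknown": {"severity": "GUEST"}}
diffs on Invoice not affecting the asked answer:
  field duration in record Invoice: required changed to optional -> matters for Invoice compatibility verdicts, not for this value's decode

decoded: {"role": null, "attempts": 3, "id": 12, "active": true, "blob": 0x00, "duration": -2, "latitude": 0.0, "unknown": {"severity": "GUEST"}}
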